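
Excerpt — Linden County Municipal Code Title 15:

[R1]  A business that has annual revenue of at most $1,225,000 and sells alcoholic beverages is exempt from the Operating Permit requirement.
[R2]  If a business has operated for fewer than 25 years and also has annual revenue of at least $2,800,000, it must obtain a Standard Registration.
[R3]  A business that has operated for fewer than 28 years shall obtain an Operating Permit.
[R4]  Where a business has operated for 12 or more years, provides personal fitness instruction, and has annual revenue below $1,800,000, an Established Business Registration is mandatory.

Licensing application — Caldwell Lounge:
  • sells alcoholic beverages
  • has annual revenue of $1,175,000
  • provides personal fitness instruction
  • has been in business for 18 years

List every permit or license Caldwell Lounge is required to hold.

Established Business Registration

[R1] revenue $1,175,000 ≤ $1,225,000; sells alcoholic beverages → exempt from Operating Permit.
[R2] years in business 18 < 25; revenue $1,175,000 < $2,800,000 → Standard Registration not required.
[R3] years in business 18 < 28 → Operating Permit required.
[R4] years in business 18 ≥ 12; provides personal fitness instruction; revenue $1,175,000 < $1,800,000 → Established Business Registration required.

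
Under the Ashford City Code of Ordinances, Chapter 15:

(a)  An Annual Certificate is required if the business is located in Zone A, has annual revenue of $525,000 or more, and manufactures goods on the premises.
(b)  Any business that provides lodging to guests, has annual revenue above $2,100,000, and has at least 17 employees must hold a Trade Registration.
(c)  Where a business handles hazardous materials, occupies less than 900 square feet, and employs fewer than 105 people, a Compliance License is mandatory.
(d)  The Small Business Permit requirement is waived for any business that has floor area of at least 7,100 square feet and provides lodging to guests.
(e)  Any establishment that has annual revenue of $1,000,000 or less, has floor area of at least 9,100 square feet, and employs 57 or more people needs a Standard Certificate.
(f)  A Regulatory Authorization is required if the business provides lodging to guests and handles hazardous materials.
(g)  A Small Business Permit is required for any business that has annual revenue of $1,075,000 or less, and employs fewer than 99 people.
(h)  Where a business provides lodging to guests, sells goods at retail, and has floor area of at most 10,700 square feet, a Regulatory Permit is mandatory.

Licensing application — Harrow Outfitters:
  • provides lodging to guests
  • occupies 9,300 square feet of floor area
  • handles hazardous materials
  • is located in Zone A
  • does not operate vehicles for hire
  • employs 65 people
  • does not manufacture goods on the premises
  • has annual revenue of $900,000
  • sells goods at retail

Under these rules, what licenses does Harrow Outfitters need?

(a) is located in Zone A; revenue $900,000 ≥ $525,000; does not manufacture goods on the premises → Annual Certificate not required.
(b) provides lodging to guests; revenue $900,000 ≤ $2,100,000; employees 65 ≥ 17 → Trade Registration not required.
(c) handles hazardous materials; floor area 9,300 square feet ≥ 900 square feet; employees 65 < 105 → Compliance License not required.
(d) floor area 9,300 square feet ≥ 7,100 square feet; provides lodging to guests → exempt from Small Business Permit.
(e) revenue $900,000 ≤ $1,000,000; floor area 9,300 square feet ≥ 9,100 square feet; employees 65 ≥ 57 → Standard Certificate required.
(f) provides lodging to guests; handles hazardous materials → Regulatory Authorization required.
(g) revenue $900,000 ≤ $1,075,000; employees 65 < 99 → Small Business Permit required.
(h) provides lodging to guests; sells goods at retail; floor area 9,300 square feet ≤ 10,700 square feet → Regulatory Permit required.

Regulatory Authorization, Regulatory Permit, Standard Certificate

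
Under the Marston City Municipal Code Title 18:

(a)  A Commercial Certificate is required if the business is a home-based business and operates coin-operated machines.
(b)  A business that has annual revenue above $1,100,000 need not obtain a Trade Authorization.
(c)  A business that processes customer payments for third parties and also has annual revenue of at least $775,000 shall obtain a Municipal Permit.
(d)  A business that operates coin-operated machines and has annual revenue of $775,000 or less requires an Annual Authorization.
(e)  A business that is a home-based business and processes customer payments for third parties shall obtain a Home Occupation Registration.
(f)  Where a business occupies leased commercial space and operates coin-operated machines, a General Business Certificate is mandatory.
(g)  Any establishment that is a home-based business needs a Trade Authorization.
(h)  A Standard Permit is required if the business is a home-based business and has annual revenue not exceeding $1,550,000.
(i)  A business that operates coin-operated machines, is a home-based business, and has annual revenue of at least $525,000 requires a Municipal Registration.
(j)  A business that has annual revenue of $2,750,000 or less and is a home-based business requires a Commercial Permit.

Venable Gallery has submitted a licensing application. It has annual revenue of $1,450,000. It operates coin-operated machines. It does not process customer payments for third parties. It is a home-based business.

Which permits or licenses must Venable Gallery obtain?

Commercial Certificate, Commercial Permit, Municipal Registration, Standard Permit

(a) is a home-based business; operates coin-operated machines → Commercial Certificate required.
(b) revenue $1,450,000 > $1,100,000 → exempt from Trade Authorization.
(c) does not process customer payments for third parties; revenue $1,450,000 ≥ $775,000 → Municipal Permit not required.
(d) operates coin-operated machines; revenue $1,450,000 > $775,000 → Annual Authorization not required.
(e) is a home-based business; does not process customer payments for third parties → Home Occupation Registration not required.
(f) is a home-based business (not: occupies leased commercial space); operates coin-operated machines → General Business Certificate not required.
(g) is a home-based business → Trade Authorization required.
(h) is a home-based business; revenue $1,450,000 ≤ $1,550,000 → Standard Permit required.
(i) operates coin-operated machines; is a home-based business; revenue $1,450,000 ≥ $525,000 → Municipal Registration required.
(j) revenue $1,450,000 ≤ $2,750,000; is a home-based business → Commercial Permit required.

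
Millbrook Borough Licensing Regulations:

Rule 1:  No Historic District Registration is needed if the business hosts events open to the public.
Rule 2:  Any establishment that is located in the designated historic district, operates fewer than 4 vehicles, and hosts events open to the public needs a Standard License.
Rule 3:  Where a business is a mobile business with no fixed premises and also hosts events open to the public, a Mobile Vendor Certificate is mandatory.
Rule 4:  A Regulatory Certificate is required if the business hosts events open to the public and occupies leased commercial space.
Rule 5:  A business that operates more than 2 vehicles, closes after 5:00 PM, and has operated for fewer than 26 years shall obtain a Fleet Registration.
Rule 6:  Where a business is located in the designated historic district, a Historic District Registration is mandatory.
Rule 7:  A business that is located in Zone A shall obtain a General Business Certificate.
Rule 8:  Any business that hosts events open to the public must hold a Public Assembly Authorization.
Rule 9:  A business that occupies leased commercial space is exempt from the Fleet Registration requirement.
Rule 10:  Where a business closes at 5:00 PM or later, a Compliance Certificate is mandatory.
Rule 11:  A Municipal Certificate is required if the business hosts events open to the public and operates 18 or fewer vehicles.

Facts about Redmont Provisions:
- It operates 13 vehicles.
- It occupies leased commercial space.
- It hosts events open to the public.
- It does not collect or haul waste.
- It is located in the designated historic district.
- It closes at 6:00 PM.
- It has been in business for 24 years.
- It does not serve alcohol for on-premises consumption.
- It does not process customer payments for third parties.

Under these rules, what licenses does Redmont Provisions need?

Rule 1: hosts events open to the public → exempt from Historic District Registration.
Rule 2: is located in the designated historic district; vehicles 13 ≥ 4; hosts events open to the public → Standard License not required.
Rule 3: occupies leased commercial space (not: is a mobile business with no fixed premises); hosts events open to the public → Mobile Vendor Certificate not required.
Rule 4: hosts events open to the public; occupies leased commercial space → Regulatory Certificate required.
Rule 5: vehicles 13 > 2; closes 6:00 PM, after 5:00 PM; years in business 24 < 26 → Fleet Registration required.
Rule 6: is located in the designated historic district → Historic District Registration required.
Rule 7: is located in the designated historic district (not: is located in Zone A) → General Business Certificate not required.
Rule 8: hosts events open to the public → Public Assembly Authorization required.
Rule 9: occupies leased commercial space → exempt from Fleet Registration.
Rule 10: closes 6:00 PM, after 5:00 PM → Compliance Certificate required.
Rule 11: hosts events open to the public; vehicles 13 ≤ 18 → Municipal Certificate required.

Compliance Certificate, Municipal Certificate, Public Assembly Authorization, Regulatory Certificate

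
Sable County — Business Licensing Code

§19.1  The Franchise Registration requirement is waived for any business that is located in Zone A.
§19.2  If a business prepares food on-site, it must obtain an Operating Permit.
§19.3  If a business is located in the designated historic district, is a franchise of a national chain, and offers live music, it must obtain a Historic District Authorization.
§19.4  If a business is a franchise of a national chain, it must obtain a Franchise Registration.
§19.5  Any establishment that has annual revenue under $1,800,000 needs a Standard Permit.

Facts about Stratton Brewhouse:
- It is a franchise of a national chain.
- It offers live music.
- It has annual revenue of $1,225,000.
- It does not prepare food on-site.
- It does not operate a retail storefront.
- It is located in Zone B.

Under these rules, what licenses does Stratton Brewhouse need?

Franchise Registration, Standard Permit

§19.1 is located in Zone B (not: is located in Zone A) → Franchise Registration exemption does not apply.
§19.2 does not prepare food on-site → Operating Permit not required.
§19.3 is located in Zone B (not: is located in the designated historic district); is a franchise of a national chain; offers live music → Historic District Authorization not required.
§19.4 is a franchise of a national chain → Franchise Registration required.
§19.5 revenue $1,225,000 < $1,800,000 → Standard Permit required.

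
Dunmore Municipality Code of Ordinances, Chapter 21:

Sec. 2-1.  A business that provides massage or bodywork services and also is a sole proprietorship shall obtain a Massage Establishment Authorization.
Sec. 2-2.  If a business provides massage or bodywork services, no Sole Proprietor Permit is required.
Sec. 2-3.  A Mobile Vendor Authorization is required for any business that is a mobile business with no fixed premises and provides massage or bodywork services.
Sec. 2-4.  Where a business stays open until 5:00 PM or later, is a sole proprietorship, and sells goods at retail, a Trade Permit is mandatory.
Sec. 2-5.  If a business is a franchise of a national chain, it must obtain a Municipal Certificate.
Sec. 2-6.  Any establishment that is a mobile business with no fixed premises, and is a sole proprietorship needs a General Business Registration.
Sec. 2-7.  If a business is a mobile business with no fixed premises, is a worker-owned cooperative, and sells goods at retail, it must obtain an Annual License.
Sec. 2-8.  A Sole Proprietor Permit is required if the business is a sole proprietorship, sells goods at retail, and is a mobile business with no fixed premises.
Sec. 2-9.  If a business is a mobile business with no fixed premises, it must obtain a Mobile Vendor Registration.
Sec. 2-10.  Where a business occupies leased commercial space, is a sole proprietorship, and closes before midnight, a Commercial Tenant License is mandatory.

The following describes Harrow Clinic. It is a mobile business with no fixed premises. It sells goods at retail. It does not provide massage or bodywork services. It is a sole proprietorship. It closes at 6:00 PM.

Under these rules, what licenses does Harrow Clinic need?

Sec. 2-1. does not provide massage or bodywork services; is a sole proprietorship → Massage Establishment Authorization not required.
Sec. 2-2. does not provide massage or bodywork services → Sole Proprietor Permit exemption does not apply.
Sec. 2-3. is a mobile business with no fixed premises; does not provide massage or bodywork services → Mobile Vendor Authorization not required.
Sec. 2-4. closes 6:00 PM, after 5:00 PM; is a sole proprietorship; sells goods at retail → Trade Permit required.
Sec. 2-5. is a sole proprietorship (not: is a franchise of a national chain) → Municipal Certificate not required.
Sec. 2-6. is a mobile business with no fixed premises; is a sole proprietorship → General Business Registration required.
Sec. 2-7. is a mobile business with no fixed premises; is a sole proprietorship (not: is a worker-owned cooperative); sells goods at retail → Annual License not required.
Sec. 2-8. is a sole proprietorship; sells goods at retail; is a mobile business with no fixed premises → Sole Proprietor Permit required.
Sec. 2-9. is a mobile business with no fixed premises → Mobile Vendor Registration required.
Sec. 2-10. is a mobile business with no fixed premises (not: occupies leased commercial space); is a sole proprietorship; closes 6:00 PM, at/before midnight → Commercial Tenant License not required.

General Business Registration, Mobile Vendor Registration, Sole Proprietor Permit, Trade Permit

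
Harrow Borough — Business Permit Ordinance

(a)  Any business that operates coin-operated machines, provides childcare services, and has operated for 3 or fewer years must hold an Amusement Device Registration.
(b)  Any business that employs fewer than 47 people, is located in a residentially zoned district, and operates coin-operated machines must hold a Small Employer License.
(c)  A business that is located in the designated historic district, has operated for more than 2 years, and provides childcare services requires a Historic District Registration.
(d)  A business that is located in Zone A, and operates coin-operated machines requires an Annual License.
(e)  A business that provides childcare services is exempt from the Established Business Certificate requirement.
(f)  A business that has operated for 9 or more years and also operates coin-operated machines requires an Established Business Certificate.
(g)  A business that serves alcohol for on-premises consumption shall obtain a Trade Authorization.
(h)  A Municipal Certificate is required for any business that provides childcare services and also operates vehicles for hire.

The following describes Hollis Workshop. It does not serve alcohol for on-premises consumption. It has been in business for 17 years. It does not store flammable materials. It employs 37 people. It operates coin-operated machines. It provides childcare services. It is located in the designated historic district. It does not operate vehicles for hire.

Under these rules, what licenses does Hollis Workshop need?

(a) operates coin-operated machines; provides childcare services; years in business 17 > 3 → Amusement Device Registration not required.
(b) employees 37 < 47; is located in the designated historic district (not: is located in a residentially zoned district); operates coin-operated machines → Small Employer License not required.
(c) is located in the designated historic district; years in business 17 > 2; provides childcare services → Historic District Registration required.
(d) is located in the designated historic district (not: is located in Zone A); operates coin-operated machines → Annual License not required.
(e) provides childcare services → exempt from Established Business Certificate.
(f) years in business 17 ≥ 9; operates coin-operated machines → Established Business Certificate required.
(g) does not serve alcohol for on-premises consumption → Trade Authorization not required.
(h) provides childcare services; does not operate vehicles for hire → Municipal Certificate not required.

Historic District Registration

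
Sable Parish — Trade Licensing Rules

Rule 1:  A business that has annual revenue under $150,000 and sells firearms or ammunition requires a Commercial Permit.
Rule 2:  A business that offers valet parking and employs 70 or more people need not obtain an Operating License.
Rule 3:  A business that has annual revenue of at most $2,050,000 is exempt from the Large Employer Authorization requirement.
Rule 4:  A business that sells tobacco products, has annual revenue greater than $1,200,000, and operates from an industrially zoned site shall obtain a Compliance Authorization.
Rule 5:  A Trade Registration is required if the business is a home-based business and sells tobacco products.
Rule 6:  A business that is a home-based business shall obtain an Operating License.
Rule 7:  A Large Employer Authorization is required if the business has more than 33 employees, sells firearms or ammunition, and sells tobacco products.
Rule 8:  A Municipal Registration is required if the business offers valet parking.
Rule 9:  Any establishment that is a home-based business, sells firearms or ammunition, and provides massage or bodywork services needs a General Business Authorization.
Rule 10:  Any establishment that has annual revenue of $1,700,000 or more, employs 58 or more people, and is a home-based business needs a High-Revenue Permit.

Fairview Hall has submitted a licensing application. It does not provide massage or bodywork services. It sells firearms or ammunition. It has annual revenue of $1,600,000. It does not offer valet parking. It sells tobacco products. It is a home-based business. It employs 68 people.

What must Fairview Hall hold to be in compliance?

Operating License, Trade Registration

Rule 1: revenue $1,600,000 ≥ $150,000; sells firearms or ammunition → Commercial Permit not required.
Rule 2: does not offer valet parking; employees 68 < 70 → Operating License exemption does not apply.
Rule 3: revenue $1,600,000 ≤ $2,050,000 → exempt from Large Employer Authorization.
Rule 4: sells tobacco products; revenue $1,600,000 > $1,200,000; is a home-based business (not: operates from an industrially zoned site) → Compliance Authorization not required.
Rule 5: is a home-based business; sells tobacco products → Trade Registration required.
Rule 6: is a home-based business → Operating License required.
Rule 7: employees 68 > 33; sells firearms or ammunition; sells tobacco products → Large Employer Authorization required.
Rule 8: does not offer valet parking → Municipal Registration not required.
Rule 9: is a home-based business; sells firearms or ammunition; does not provide massage or bodywork services → General Business Authorization not required.
Rule 10: revenue $1,600,000 < $1,700,000; employees 68 ≥ 58; is a home-based business → High-Revenue Permit not required.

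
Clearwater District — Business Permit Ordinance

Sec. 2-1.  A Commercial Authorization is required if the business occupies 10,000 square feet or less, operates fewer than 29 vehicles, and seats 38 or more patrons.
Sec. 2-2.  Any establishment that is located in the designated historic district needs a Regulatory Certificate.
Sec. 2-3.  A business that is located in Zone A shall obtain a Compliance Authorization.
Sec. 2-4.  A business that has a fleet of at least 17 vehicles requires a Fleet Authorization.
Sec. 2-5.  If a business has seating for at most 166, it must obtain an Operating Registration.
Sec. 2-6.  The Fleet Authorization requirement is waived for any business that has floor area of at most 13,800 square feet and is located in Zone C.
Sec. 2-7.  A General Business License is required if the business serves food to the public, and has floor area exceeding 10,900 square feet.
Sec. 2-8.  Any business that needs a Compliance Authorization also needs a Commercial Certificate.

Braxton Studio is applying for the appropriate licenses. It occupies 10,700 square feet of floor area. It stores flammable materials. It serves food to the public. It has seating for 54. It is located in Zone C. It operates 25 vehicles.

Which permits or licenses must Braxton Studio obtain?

Operating Registration

Sec. 2-1. floor area 10,700 square feet > 10,000 square feet; vehicles 25 < 29; seating 54 ≥ 38 → Commercial Authorization not required.
Sec. 2-2. is located in Zone C (not: is located in the designated historic district) → Regulatory Certificate not required.
Sec. 2-3. is located in Zone C (not: is located in Zone A) → Compliance Authorization not required.
Sec. 2-4. vehicles 25 ≥ 17 → Fleet Authorization required.
Sec. 2-5. seating 54 ≤ 166 → Operating Registration required.
Sec. 2-6. floor area 10,700 square feet ≤ 13,800 square feet; is located in Zone C → exempt from Fleet Authorization.
Sec. 2-7. serves food to the public; floor area 10,700 square feet ≤ 10,900 square feet → General Business License not required.
Sec. 2-8. Compliance Authorization is not required → no effect.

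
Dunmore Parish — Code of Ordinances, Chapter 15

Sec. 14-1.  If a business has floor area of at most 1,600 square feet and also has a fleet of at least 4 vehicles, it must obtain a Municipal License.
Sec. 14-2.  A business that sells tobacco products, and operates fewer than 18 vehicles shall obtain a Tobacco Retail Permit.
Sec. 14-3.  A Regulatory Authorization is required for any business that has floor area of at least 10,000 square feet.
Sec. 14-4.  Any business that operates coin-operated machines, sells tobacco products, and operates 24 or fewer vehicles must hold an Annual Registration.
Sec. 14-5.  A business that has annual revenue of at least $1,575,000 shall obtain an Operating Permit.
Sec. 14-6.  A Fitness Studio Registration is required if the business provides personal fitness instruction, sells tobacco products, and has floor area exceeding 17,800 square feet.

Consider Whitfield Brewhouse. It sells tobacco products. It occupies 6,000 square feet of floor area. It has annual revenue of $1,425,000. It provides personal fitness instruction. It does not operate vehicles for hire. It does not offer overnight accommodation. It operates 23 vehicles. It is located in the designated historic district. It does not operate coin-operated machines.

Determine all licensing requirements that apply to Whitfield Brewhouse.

None

Sec. 14-1. floor area 6,000 square feet > 1,600 square feet; vehicles 23 ≥ 4 → Municipal License not required.
Sec. 14-2. sells tobacco products; vehicles 23 ≥ 18 → Tobacco Retail Permit not required.
Sec. 14-3. floor area 6,000 square feet < 10,000 square feet → Regulatory Authorization not required.
Sec. 14-4. does not operate coin-operated machines; sells tobacco products; vehicles 23 ≤ 24 → Annual Registration not required.
Sec. 14-5. revenue $1,425,000 < $1,575,000 → Operating Permit not required.
Sec. 14-6. provides personal fitness instruction; sells tobacco products; floor area 6,000 square feet ≤ 17,800 square feet → Fitness Studio Registration not required.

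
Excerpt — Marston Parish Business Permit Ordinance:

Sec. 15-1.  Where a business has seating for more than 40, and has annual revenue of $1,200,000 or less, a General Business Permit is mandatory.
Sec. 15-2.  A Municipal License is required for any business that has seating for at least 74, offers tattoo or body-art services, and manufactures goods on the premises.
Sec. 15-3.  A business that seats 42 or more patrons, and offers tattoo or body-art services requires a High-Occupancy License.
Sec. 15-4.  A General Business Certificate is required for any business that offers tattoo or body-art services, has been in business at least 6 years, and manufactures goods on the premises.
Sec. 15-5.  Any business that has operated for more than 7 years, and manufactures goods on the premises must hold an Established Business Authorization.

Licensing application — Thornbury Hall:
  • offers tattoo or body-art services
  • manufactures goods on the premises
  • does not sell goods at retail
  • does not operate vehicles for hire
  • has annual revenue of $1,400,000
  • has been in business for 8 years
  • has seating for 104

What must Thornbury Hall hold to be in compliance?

Established Business Authorization, General Business Certificate, High-Occupancy License, Municipal License

Sec. 15-1. seating 104 > 40; revenue $1,400,000 > $1,200,000 → General Business Permit not required.
Sec. 15-2. seating 104 ≥ 74; offers tattoo or body-art services; manufactures goods on the premises → Municipal License required.
Sec. 15-3. seating 104 ≥ 42; offers tattoo or body-art services → High-Occupancy License required.
Sec. 15-4. offers tattoo or body-art services; years in business 8 ≥ 6; manufactures goods on the premises → General Business Certificate required.
Sec. 15-5. years in business 8 > 7; manufactures goods on the premises → Established Business Authorization required.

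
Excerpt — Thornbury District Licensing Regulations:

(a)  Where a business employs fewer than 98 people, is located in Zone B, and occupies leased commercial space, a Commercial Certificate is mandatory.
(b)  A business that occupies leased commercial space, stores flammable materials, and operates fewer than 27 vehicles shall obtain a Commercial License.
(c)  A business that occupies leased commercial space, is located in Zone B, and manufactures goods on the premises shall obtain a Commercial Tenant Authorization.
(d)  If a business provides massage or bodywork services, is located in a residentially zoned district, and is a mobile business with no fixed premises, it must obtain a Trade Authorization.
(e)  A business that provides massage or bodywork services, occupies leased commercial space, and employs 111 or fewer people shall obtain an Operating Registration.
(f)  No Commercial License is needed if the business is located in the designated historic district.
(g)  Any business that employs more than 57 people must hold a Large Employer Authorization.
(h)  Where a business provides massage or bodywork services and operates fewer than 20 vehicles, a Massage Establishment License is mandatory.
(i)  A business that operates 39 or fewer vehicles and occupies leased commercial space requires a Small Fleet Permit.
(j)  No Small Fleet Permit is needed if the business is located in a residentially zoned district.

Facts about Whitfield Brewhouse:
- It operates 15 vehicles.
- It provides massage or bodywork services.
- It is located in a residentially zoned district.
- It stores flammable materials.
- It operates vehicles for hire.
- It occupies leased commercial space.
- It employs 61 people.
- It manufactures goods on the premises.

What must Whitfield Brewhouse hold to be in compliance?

Commercial License, Large Employer Authorization, Massage Establishment License, Operating Registration

(a) employees 61 < 98; is located in a residentially zoned district (not: is located in Zone B); occupies leased commercial space → Commercial Certificate not required.
(b) occupies leased commercial space; stores flammable materials; vehicles 15 < 27 → Commercial License required.
(c) occupies leased commercial space; is located in a residentially zoned district (not: is located in Zone B); manufactures goods on the premises → Commercial Tenant Authorization not required.
(d) provides massage or bodywork services; is located in a residentially zoned district; occupies leased commercial space (not: is a mobile business with no fixed premises) → Trade Authorization not required.
(e) provides massage or bodywork services; occupies leased commercial space; employees 61 ≤ 111 → Operating Registration required.
(f) is located in a residentially zoned district (not: is located in the designated historic district) → Commercial License exemption does not apply.
(g) employees 61 > 57 → Large Employer Authorization required.
(h) provides massage or bodywork services; vehicles 15 < 20 → Massage Establishment License required.
(i) vehicles 15 ≤ 39; occupies leased commercial space → Small Fleet Permit required.
(j) is located in a residentially zoned district → exempt from Small Fleet Permit.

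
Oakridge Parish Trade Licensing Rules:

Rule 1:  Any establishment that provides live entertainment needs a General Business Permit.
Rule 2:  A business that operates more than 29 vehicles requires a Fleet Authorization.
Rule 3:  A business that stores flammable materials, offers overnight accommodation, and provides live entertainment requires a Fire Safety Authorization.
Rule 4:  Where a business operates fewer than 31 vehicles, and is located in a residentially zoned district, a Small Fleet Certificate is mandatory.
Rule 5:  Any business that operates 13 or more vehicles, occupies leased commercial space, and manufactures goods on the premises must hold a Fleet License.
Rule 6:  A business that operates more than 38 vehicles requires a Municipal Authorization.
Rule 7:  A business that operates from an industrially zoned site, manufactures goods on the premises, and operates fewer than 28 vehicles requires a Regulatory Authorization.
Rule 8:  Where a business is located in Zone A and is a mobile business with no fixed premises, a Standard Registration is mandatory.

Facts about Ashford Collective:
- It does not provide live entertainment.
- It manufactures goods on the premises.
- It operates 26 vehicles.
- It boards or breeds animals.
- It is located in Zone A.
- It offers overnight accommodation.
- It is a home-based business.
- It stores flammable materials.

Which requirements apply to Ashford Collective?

Rule 1: does not provide live entertainment → General Business Permit not required.
Rule 2: vehicles 26 ≤ 29 → Fleet Authorization not required.
Rule 3: stores flammable materials; offers overnight accommodation; does not provide live entertainment → Fire Safety Authorization not required.
Rule 4: vehicles 26 < 31; is located in Zone A (not: is located in a residentially zoned district) → Small Fleet Certificate not required.
Rule 5: vehicles 26 ≥ 13; is a home-based business (not: occupies leased commercial space); manufactures goods on the premises → Fleet License not required.
Rule 6: vehicles 26 ≤ 38 → Municipal Authorization not required.
Rule 7: is a home-based business (not: operates from an industrially zoned site); manufactures goods on the premises; vehicles 26 < 28 → Regulatory Authorization not required.
Rule 8: is located in Zone A; is a home-based business (not: is a mobile business with no fixed premises) → Standard Registration not required.

None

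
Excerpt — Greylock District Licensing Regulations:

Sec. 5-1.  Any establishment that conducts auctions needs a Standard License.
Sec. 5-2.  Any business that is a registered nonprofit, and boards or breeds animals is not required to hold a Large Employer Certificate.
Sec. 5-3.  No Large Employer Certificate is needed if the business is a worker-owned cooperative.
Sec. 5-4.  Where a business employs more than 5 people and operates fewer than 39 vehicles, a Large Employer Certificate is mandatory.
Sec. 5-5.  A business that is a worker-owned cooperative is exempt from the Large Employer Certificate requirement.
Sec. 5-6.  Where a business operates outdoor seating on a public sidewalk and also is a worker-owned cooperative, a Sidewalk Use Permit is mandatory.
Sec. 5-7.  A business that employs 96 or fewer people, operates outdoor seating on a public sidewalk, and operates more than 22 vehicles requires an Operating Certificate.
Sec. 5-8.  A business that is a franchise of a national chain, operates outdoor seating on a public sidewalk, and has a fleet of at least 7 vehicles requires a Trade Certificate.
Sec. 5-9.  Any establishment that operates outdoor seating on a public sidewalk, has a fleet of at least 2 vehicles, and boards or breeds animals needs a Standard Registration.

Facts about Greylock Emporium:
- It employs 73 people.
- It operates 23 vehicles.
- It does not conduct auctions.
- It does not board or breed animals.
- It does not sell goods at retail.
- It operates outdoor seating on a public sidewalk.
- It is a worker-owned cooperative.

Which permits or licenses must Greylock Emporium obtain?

Operating Certificate, Sidewalk Use Permit

Sec. 5-1. does not conduct auctions → Standard License not required.
Sec. 5-2. is a worker-owned cooperative (not: is a registered nonprofit); does not board or breed animals → Large Employer Certificate exemption does not apply.
Sec. 5-3. is a worker-owned cooperative → exempt from Large Employer Certificate.
Sec. 5-4. employees 73 > 5; vehicles 23 < 39 → Large Employer Certificate required.
Sec. 5-5. is a worker-owned cooperative → exempt from Large Employer Certificate.
Sec. 5-6. operates outdoor seating on a public sidewalk; is a worker-owned cooperative → Sidewalk Use Permit required.
Sec. 5-7. employees 73 ≤ 96; operates outdoor seating on a public sidewalk; vehicles 23 > 22 → Operating Certificate required.
Sec. 5-8. is a worker-owned cooperative (not: is a franchise of a national chain); operates outdoor seating on a public sidewalk; vehicles 23 ≥ 7 → Trade Certificate not required.
Sec. 5-9. operates outdoor seating on a public sidewalk; vehicles 23 ≥ 2; does not board or breed animals → Standard Registration not required.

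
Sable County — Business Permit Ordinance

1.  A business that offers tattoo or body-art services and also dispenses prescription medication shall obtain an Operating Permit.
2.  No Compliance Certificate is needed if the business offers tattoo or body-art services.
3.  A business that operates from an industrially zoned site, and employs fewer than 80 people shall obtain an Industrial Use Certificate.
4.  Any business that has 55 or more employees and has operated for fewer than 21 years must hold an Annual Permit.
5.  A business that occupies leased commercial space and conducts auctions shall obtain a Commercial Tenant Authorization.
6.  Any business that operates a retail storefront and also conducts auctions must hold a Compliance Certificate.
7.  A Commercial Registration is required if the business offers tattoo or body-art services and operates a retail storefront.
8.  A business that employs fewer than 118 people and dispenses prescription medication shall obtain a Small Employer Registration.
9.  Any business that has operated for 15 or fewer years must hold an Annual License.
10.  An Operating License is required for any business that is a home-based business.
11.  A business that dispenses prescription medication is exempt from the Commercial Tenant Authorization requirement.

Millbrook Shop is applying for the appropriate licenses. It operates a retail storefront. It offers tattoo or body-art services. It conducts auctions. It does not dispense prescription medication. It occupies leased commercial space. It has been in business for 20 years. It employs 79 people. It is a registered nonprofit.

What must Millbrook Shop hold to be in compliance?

Annual Permit, Commercial Registration, Commercial Tenant Authorization

1. offers tattoo or body-art services; does not dispense prescription medication → Operating Permit not required.
2. offers tattoo or body-art services → exempt from Compliance Certificate.
3. occupies leased commercial space (not: operates from an industrially zoned site); employees 79 < 80 → Industrial Use Certificate not required.
4. employees 79 ≥ 55; years in business 20 < 21 → Annual Permit required.
5. occupies leased commercial space; conducts auctions → Commercial Tenant Authorization required.
6. operates a retail storefront; conducts auctions → Compliance Certificate required.
7. offers tattoo or body-art services; operates a retail storefront → Commercial Registration required.
8. employees 79 < 118; does not dispense prescription medication → Small Employer Registration not required.
9. years in business 20 > 15 → Annual License not required.
10. occupies leased commercial space (not: is a home-based business) → Operating License not required.
11. does not dispense prescription medication → Commercial Tenant Authorization exemption does not apply.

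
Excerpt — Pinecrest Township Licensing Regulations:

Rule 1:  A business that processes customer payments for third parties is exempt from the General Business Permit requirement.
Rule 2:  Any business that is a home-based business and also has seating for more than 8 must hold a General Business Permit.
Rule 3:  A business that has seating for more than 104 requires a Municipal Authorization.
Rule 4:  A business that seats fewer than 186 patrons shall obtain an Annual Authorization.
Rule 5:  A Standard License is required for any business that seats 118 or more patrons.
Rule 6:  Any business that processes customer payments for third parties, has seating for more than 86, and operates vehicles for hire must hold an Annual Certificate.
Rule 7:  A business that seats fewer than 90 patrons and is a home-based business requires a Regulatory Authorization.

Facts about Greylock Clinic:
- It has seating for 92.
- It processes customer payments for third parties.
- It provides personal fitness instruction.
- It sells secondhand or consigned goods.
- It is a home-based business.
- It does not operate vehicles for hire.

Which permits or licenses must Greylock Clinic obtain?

Rule 1: processes customer payments for third parties → exempt from General Business Permit.
Rule 2: is a home-based business; seating 92 > 8 → General Business Permit required.
Rule 3: seating 92 ≤ 104 → Municipal Authorization not required.
Rule 4: seating 92 < 186 → Annual Authorization required.
Rule 5: seating 92 < 118 → Standard License not required.
Rule 6: processes customer payments for third parties; seating 92 > 86; does not operate vehicles for hire → Annual Certificate not required.
Rule 7: seating 92 ≥ 90; is a home-based business → Regulatory Authorization not required.

Annual Authorization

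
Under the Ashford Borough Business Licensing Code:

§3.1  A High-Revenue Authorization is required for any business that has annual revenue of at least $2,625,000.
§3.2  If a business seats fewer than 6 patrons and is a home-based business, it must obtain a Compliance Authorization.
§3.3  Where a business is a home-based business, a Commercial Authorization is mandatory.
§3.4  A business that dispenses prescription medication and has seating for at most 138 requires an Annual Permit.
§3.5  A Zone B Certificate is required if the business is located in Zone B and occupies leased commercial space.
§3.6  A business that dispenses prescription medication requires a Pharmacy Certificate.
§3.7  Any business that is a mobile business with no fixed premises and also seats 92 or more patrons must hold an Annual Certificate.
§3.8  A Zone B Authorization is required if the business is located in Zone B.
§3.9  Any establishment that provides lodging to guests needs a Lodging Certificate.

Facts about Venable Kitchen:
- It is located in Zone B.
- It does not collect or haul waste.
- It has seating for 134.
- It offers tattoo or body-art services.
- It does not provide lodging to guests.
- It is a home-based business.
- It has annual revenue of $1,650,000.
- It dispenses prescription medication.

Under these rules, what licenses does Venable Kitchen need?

§3.1 revenue $1,650,000 < $2,625,000 → High-Revenue Authorization not required.
§3.2 seating 134 ≥ 6; is a home-based business → Compliance Authorization not required.
§3.3 is a home-based business → Commercial Authorization required.
§3.4 dispenses prescription medication; seating 134 ≤ 138 → Annual Permit required.
§3.5 is located in Zone B; is a home-based business (not: occupies leased commercial space) → Zone B Certificate not required.
§3.6 dispenses prescription medication → Pharmacy Certificate required.
§3.7 is a home-based business (not: is a mobile business with no fixed premises); seating 134 ≥ 92 → Annual Certificate not required.
§3.8 is located in Zone B → Zone B Authorization required.
§3.9 does not provide lodging to guests → Lodging Certificate not required.

Annual Permit, Commercial Authorization, Pharmacy Certificate, Zone B Authorization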